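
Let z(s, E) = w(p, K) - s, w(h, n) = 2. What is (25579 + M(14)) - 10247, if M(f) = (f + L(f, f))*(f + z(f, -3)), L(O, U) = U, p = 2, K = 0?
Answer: 15388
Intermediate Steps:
z(s, E) = 2 - s
M(f) = 4*f (M(f) = (f + f)*(f + (2 - f)) = (2*f)*2 = 4*f)
(25579 + M(14)) - 10247 = (25579 + 4*14) - 10247 = (25579 + 56) - 10247 = 25635 - 10247 = 15388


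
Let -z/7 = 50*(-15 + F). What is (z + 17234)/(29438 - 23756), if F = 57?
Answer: 1267/2841 ≈ 0.44597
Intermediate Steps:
z = -14700 (z = -350*(-15 + 57) = -350*42 = -7*2100 = -14700)
(z + 17234)/(29438 - 23756) = (-14700 + 17234)/(29438 - 23756) = 2534/5682 = 2534*(1/5682) = 1267/2841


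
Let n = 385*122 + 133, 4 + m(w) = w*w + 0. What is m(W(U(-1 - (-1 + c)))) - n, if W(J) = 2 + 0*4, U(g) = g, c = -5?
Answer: -47103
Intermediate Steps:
W(J) = 2 (W(J) = 2 + 0 = 2)
m(w) = -4 + w² (m(w) = -4 + (w*w + 0) = -4 + (w² + 0) = -4 + w²)
n = 47103 (n = 46970 + 133 = 47103)
m(W(U(-1 - (-1 + c)))) - n = (-4 + 2²) - 1*47103 = (-4 + 4) - 47103 = 0 - 47103 = -47103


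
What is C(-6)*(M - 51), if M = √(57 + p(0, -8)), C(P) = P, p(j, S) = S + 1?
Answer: 306 - 30*√2 ≈ 263.57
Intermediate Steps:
p(j, S) = 1 + S
M = 5*√2 (M = √(57 + (1 - 8)) = √(57 - 7) = √50 = 5*√2 ≈ 7.0711)
C(-6)*(M - 51) = -6*(5*√2 - 51) = -6*(-51 + 5*√2) = 306 - 30*√2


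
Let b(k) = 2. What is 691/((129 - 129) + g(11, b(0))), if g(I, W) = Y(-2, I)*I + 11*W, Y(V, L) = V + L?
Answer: 691/121 ≈ 5.7107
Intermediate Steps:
Y(V, L) = L + V
g(I, W) = 11*W + I*(-2 + I) (g(I, W) = (I - 2)*I + 11*W = (-2 + I)*I + 11*W = I*(-2 + I) + 11*W = 11*W + I*(-2 + I))
691/((129 - 129) + g(11, b(0))) = 691/((129 - 129) + (11*2 + 11*(-2 + 11))) = 691/(0 + (22 + 11*9)) = 691/(0 + (22 + 99)) = 691/(0 + 121) = 691/121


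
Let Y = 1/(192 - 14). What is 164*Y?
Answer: 82/89 ≈ 0.92135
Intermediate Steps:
Y = 1/178 ≈ 0.0056180
164*Y = 164*(1/178) = 82/89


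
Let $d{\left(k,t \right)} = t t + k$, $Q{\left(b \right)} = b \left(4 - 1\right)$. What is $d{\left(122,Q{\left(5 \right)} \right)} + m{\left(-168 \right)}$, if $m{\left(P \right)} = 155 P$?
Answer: $-25693$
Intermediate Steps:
$Q{\left(b \right)} = 3 b$ ($Q{\left(b \right)} = b 3 = 3 b$)
$d{\left(k,t \right)} = k + t^{2}$ ($d{\left(k,t \right)} = t^{2} + k = k + t^{2}$)
$d{\left(122,Q{\left(5 \right)} \right)} + m{\left(-168 \right)} = \left(122 + \left(3 \cdot 5\right)^{2}\right) + 155 \left(-168\right) = \left(122 + 15^{2}\right) - 26040 = \left(122 + 225\right) - 26040 = 347 - 26040 = -25693$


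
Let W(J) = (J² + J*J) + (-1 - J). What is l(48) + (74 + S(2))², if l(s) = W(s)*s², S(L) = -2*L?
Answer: 10508836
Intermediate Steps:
W(J) = -1 - J + 2*J² (W(J) = (J² + J²) + (-1 - J) = 2*J² + (-1 - J) = -1 - J + 2*J²)
l(s) = s²*(-1 - s + 2*s²) (l(s) = (-1 - s + 2*s²)*s² = s²*(-1 - s + 2*s²))
l(48) + (74 + S(2))² = 48²*(-1 - 1*48 + 2*48²) + (74 - 2*2)² = 2304*(-1 - 48 + 2*2304) + (74 - 4)² = 2304*(-1 - 48 + 4608) + 70² = 2304*4559 + 4900 = 10503936 + 4900 = 10508836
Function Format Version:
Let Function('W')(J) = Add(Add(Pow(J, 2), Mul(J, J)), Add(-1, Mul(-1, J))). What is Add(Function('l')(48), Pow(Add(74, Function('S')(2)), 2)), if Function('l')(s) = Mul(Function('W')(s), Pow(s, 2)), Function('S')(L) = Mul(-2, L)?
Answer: 10508836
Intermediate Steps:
Function('W')(J) = Add(-1, Mul(-1, J), Mul(2, Pow(J, 2))) (Function('W')(J) = Add(Add(Pow(J, 2), Pow(J, 2)), Add(-1, Mul(-1, J))) = Add(Mul(2, Pow(J, 2)), Add(-1, Mul(-1, J))) = Add(-1, Mul(-1, J), Mul(2, Pow(J, 2))))
Function('l')(s) = Mul(Pow(s, 2), Add(-1, Mul(-1, s), Mul(2, Pow(s, 2)))) (Function('l')(s) = Mul(Add(-1, Mul(-1, s), Mul(2, Pow(s, 2))), Pow(s, 2)) = Mul(Pow(s, 2), Add(-1, Mul(-1, s), Mul(2, Pow(s, 2)))))
Add(Function('l')(48), Pow(Add(74, Function('S')(2)), 2)) = Add(Mul(Pow(48, 2), Add(-1, Mul(-1, 48), Mul(2, Pow(48, 2)))), Pow(Add(74, Mul(-2, 2)), 2)) = Add(Mul(2304, Add(-1, -48, Mul(2, 2304))), Pow(Add(74, -4), 2)) = Add(Mul(2304, Add(-1, -48, 4608)), Pow(70, 2)) = Add(Mul(2304, 4559), 4900) = Add(10503936, 4900) = 10508836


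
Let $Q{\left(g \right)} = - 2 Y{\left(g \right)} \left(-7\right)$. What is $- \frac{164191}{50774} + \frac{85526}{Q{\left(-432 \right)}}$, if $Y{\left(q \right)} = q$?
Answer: $- \frac{190554439}{10967184} \approx -17.375$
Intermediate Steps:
$Q{\left(g \right)} = 14 g$ ($Q{\left(g \right)} = - 2 g \left(-7\right) = 14 g$)
$- \frac{164191}{50774} + \frac{85526}{Q{\left(-432 \right)}} = - \frac{164191}{50774} + \frac{85526}{14 \left(-432\right)} = \left(-164191\right) \frac{1}{50774} + \frac{85526}{-6048} = - \frac{164191}{50774} + 85526 \left(- \frac{1}{6048}\right) = - \frac{164191}{50774} - \frac{6109}{432} = - \frac{190554439}{10967184}$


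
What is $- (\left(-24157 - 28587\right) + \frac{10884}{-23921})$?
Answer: $\frac{1261700108}{23921} \approx 52744.0$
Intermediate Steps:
$- (\left(-24157 - 28587\right) + \frac{10884}{-23921}) = - (-52744 + 10884 \left(- \frac{1}{23921}\right)) = - (-52744 - \frac{10884}{23921}) = \left(-1\right) \left(- \frac{1261700108}{23921}\right) = \frac{1261700108}{23921}$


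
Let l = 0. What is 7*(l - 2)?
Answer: -14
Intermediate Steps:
7*(l - 2) = 7*(0 - 2) = 7*(-2) = -14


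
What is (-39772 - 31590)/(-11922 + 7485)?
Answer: 71362/4437 ≈ 16.083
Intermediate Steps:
(-39772 - 31590)/(-11922 + 7485) = -71362/(-4437) = -71362*(-1/4437) = 71362/4437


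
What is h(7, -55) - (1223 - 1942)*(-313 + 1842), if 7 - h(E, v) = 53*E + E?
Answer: 1098980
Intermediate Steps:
h(E, v) = 7 - 54*E (h(E, v) = 7 - (53*E + E) = 7 - 54*E)
h(7, -55) - (1223 - 1942)*(-313 + 1842) = (7 - 54*7) - (1223 - 1942)*(-313 + 1842) = (7 - 378) - (-719)*1529 = -371 - 1*(-1099351) = -371 + 1099351 = 1098980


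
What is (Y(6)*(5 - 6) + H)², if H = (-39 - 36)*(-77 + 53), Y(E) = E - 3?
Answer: 3229209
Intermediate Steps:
Y(E) = -3 + E
H = 1800 (H = -75*(-24) = 1800)
(Y(6)*(5 - 6) + H)² = ((-3 + 6)*(5 - 6) + 1800)² = (3*(-1) + 1800)² = (-3 + 1800)² = 1797² = 3229209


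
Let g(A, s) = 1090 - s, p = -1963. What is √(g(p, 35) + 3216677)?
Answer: 14*√16417 ≈ 1793.8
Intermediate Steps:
√(g(p, 35) + 3216677) = √((1090 - 1*35) + 3216677) = √((1090 - 35) + 3216677) = √(1055 + 3216677) = √3217732 = 14*√16417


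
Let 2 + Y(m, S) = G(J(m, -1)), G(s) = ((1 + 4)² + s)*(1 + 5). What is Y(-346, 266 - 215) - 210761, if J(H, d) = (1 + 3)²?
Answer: -210517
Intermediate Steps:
J(H, d) = 16 (J(H, d) = 4² = 16)
G(s) = 150 + 6*s (G(s) = (5² + s)*6 = (25 + s)*6 = 150 + 6*s)
Y(m, S) = 244 (Y(m, S) = -2 + (150 + 6*16) = -2 + (150 + 96) = -2 + 246 = 244)
Y(-346, 266 - 215) - 210761 = 244 - 210761 = -210517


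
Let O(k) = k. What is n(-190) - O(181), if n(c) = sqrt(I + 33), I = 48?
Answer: -172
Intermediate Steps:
n(c) = 9 (n(c) = sqrt(48 + 33) = sqrt(81) = 9)
n(-190) - O(181) = 9 - 1*181 = 9 - 181 = -172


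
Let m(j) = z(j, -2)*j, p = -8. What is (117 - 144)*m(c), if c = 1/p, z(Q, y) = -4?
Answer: -27/2 ≈ -13.500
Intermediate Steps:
c = -1/8 (c = 1/(-8) = -1/8 ≈ -0.12500)
m(j) = -4*j
(117 - 144)*m(c) = (117 - 144)*(-4*(-1/8)) = -27*1/2 = -27/2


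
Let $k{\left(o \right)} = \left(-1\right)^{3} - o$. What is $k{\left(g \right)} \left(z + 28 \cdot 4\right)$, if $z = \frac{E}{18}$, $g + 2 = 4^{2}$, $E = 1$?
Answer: $- \frac{10085}{6} \approx -1680.8$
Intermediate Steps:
$g = 14$ ($g = -2 + 4^{2} = -2 + 16 = 14$)
$z = \frac{1}{18}$ ($z = 1 \cdot \frac{1}{18} = \frac{1}{18} \approx 0.055556$)
$k{\left(o \right)} = -1 - o$
$k{\left(g \right)} \left(z + 28 \cdot 4\right) = \left(-1 - 14\right) \left(\frac{1}{18} + 28 \cdot 4\right) = \left(-1 - 14\right) \left(\frac{1}{18} + 112\right) = \left(-15\right) \frac{2017}{18} = - \frac{10085}{6}$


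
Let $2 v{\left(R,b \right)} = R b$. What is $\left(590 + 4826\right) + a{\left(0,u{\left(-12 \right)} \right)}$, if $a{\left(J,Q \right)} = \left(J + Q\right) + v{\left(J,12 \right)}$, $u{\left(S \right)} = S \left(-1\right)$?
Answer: $5428$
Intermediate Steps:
$u{\left(S \right)} = - S$
$v{\left(R,b \right)} = \frac{R b}{2}$
$a{\left(J,Q \right)} = Q + 7 J$ ($a{\left(J,Q \right)} = \left(J + Q\right) + \frac{1}{2} J 12 = \left(J + Q\right) + 6 J = Q + 7 J$)
$\left(590 + 4826\right) + a{\left(0,u{\left(-12 \right)} \right)} = \left(590 + 4826\right) + \left(\left(-1\right) \left(-12\right) + 7 \cdot 0\right) = 5416 + \left(12 + 0\right) = 5416 + 12 = 5428$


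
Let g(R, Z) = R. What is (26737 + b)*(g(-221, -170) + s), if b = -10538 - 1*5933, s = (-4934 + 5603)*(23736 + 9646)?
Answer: 229263771642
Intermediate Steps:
s = 22332558 (s = 669*33382 = 22332558)
b = -16471 (b = -10538 - 5933 = -16471)
(26737 + b)*(g(-221, -170) + s) = (26737 - 16471)*(-221 + 22332558) = 10266*22332337 = 229263771642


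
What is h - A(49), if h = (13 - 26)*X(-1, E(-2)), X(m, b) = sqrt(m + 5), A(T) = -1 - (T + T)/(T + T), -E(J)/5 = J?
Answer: -24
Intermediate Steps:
E(J) = -5*J
A(T) = -2 (A(T) = -1 - 2*T/(2*T) = -1 - 2*T*1/(2*T) = -1 - 1*1 = -1 - 1 = -2)
X(m, b) = sqrt(5 + m)
h = -26 (h = (13 - 26)*sqrt(5 - 1) = -13*sqrt(4) = -13*2 = -26)
h - A(49) = -26 - 1*(-2) = -26 + 2 = -24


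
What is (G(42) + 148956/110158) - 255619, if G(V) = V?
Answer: -14076851105/55079 ≈ -2.5558e+5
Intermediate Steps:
(G(42) + 148956/110158) - 255619 = (42 + 148956/110158) - 255619 = (42 + 148956*(1/110158)) - 255619 = (42 + 74478/55079) - 255619 = 2387796/55079 - 255619 = -14076851105/55079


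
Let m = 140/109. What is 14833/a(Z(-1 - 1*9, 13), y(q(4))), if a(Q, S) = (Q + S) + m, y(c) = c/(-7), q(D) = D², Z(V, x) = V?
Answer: -11317579/8394 ≈ -1348.3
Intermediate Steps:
m = 140/109 (m = 140*(1/109) = 140/109 ≈ 1.2844)
y(c) = -c/7 (y(c) = c*(-⅐) = -c/7)
a(Q, S) = 140/109 + Q + S (a(Q, S) = (Q + S) + 140/109 = 140/109 + Q + S)
14833/a(Z(-1 - 1*9, 13), y(q(4))) = 14833/(140/109 + (-1 - 1*9) - ⅐*4²) = 14833/(140/109 + (-1 - 9) - ⅐*16) = 14833/(140/109 - 10 - 16/7) = 14833/(-8394/763) = 14833*(-763/8394) = -11317579/8394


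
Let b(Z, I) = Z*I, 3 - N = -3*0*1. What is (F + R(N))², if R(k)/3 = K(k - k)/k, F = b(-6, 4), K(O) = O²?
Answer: 576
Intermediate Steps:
N = 3 (N = 3 - (-3*0) = 3 - 0 = 3 - 1*0 = 3 + 0 = 3)
b(Z, I) = I*Z
F = -24 (F = 4*(-6) = -24)
R(k) = 0 (R(k) = 3*((k - k)²/k) = 3*(0²/k) = 3*(0/k) = 3*0 = 0)
(F + R(N))² = (-24 + 0)² = (-24)² = 576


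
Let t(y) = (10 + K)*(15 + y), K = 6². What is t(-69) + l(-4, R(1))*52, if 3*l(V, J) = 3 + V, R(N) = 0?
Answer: -7504/3 ≈ -2501.3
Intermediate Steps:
K = 36
l(V, J) = 1 + V/3 (l(V, J) = (3 + V)/3 = 1 + V/3)
t(y) = 690 + 46*y (t(y) = (10 + 36)*(15 + y) = 46*(15 + y) = 690 + 46*y)
t(-69) + l(-4, R(1))*52 = (690 + 46*(-69)) + (1 + (⅓)*(-4))*52 = (690 - 3174) + (1 - 4/3)*52 = -2484 - ⅓*52 = -2484 - 52/3 = -7504/3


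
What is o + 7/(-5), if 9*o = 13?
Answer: 2/45 ≈ 0.044444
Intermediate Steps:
o = 13/9 (o = (1/9)*13 = 13/9 ≈ 1.4444)
o + 7/(-5) = 13/9 + 7/(-5) = 13/9 - 1/5*7 = 13/9 - 7/5 = 2/45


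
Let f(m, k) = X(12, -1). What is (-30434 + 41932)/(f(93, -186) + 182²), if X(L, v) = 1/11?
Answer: 126478/364365 ≈ 0.34712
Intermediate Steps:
X(L, v) = 1/11
f(m, k) = 1/11
(-30434 + 41932)/(f(93, -186) + 182²) = (-30434 + 41932)/(1/11 + 182²) = 11498/(1/11 + 33124) = 11498/(364365/11) = 11498*(11/364365) = 126478/364365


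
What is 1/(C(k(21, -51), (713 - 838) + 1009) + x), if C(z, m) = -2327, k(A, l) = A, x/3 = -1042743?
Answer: -1/3130556 ≈ -3.1943e-7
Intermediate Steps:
x = -3128229 (x = 3*(-1042743) = -3128229)
1/(C(k(21, -51), (713 - 838) + 1009) + x) = 1/(-2327 - 3128229) = 1/(-3130556) = -1/3130556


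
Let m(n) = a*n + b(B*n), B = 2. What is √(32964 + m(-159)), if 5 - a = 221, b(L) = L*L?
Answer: 44*√87 ≈ 410.40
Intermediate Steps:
b(L) = L²
a = -216 (a = 5 - 1*221 = 5 - 221 = -216)
m(n) = -216*n + 4*n² (m(n) = -216*n + (2*n)² = -216*n + 4*n²)
√(32964 + m(-159)) = √(32964 + 4*(-159)*(-54 - 159)) = √(32964 + 4*(-159)*(-213)) = √(32964 + 135468) = √168432 = 44*√87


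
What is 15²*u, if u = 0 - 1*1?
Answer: -225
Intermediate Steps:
u = -1 (u = 0 - 1 = -1)
15²*u = 15²*(-1) = 225*(-1) = -225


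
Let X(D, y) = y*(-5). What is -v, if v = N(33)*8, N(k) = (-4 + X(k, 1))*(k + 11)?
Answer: 3168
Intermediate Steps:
X(D, y) = -5*y
N(k) = -99 - 9*k (N(k) = (-4 - 5*1)*(k + 11) = (-4 - 5)*(11 + k) = -9*(11 + k) = -99 - 9*k)
v = -3168 (v = (-99 - 9*33)*8 = (-99 - 297)*8 = -396*8 = -3168)
-v = -1*(-3168) = 3168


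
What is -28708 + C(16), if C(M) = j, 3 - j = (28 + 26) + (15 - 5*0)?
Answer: -28774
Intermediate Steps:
j = -66 (j = 3 - ((28 + 26) + (15 - 5*0)) = 3 - (54 + (15 + 0)) = 3 - (54 + 15) = 3 - 1*69 = 3 - 69 = -66)
C(M) = -66
-28708 + C(16) = -28708 - 66 = -28774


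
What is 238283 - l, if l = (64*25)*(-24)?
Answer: 276683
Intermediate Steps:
l = -38400 (l = 1600*(-24) = -38400)
238283 - l = 238283 - 1*(-38400) = 238283 + 38400 = 276683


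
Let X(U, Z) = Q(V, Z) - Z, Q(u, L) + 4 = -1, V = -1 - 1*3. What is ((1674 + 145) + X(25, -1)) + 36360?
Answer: 38175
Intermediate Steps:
V = -4 (V = -1 - 3 = -4)
Q(u, L) = -5 (Q(u, L) = -4 - 1 = -5)
X(U, Z) = -5 - Z
((1674 + 145) + X(25, -1)) + 36360 = ((1674 + 145) + (-5 - 1*(-1))) + 36360 = (1819 + (-5 + 1)) + 36360 = (1819 - 4) + 36360 = 1815 + 36360 = 38175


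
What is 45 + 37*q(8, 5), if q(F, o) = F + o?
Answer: 526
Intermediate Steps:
45 + 37*q(8, 5) = 45 + 37*(8 + 5) = 45 + 37*13 = 45 + 481 = 526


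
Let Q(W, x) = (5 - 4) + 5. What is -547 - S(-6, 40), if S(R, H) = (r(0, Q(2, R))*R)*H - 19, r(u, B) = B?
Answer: 912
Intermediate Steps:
Q(W, x) = 6 (Q(W, x) = 1 + 5 = 6)
S(R, H) = -19 + 6*H*R (S(R, H) = (6*R)*H - 19 = 6*H*R - 19 = -19 + 6*H*R)
-547 - S(-6, 40) = -547 - (-19 + 6*40*(-6)) = -547 - (-19 - 1440) = -547 - 1*(-1459) = -547 + 1459 = 912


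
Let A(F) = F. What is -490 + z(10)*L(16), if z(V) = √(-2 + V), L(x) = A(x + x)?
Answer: -490 + 64*√2 ≈ -399.49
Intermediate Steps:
L(x) = 2*x (L(x) = x + x = 2*x)
-490 + z(10)*L(16) = -490 + √(-2 + 10)*(2*16) = -490 + √8*32 = -490 + (2*√2)*32 = -490 + 64*√2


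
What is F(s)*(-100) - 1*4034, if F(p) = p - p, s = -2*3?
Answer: -4034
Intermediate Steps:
s = -6
F(p) = 0
F(s)*(-100) - 1*4034 = 0*(-100) - 1*4034 = 0 - 4034 = -4034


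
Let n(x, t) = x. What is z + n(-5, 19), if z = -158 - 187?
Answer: -350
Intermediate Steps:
z = -345
z + n(-5, 19) = -345 - 5 = -350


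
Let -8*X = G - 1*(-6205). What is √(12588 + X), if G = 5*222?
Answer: √186778/4 ≈ 108.04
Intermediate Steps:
G = 1110
X = -7315/8 (X = -(1110 - 1*(-6205))/8 = -(1110 + 6205)/8 = -⅛*7315 = -7315/8 ≈ -914.38)
√(12588 + X) = √(12588 - 7315/8) = √(93389/8) = √186778/4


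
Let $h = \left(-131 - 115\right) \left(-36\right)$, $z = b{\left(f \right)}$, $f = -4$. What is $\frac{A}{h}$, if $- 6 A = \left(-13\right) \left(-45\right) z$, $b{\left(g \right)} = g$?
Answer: $\frac{65}{1476} \approx 0.044038$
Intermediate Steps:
$z = -4$
$A = 390$ ($A = - \frac{\left(-13\right) \left(-45\right) \left(-4\right)}{6} = - \frac{585 \left(-4\right)}{6} = \left(- \frac{1}{6}\right) \left(-2340\right) = 390$)
$h = 8856$ ($h = \left(-246\right) \left(-36\right) = 8856$)
$\frac{A}{h} = \frac{390}{8856} = 390 \cdot \frac{1}{8856} = \frac{65}{1476}$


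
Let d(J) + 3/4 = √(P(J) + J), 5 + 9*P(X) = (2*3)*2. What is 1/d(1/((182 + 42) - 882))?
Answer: 35532/10127 + 24*√3024826/10127 ≈ 7.6304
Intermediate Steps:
P(X) = 7/9 (P(X) = -5/9 + ((2*3)*2)/9 = -5/9 + (6*2)/9 = -5/9 + (⅑)*12 = -5/9 + 4/3 = 7/9)
d(J) = -¾ + √(7/9 + J)
1/d(1/((182 + 42) - 882)) = 1/(-¾ + √(7 + 9/((182 + 42) - 882))/3) = 1/(-¾ + √(7 + 9/(224 - 882))/3) = 1/(-¾ + √(7 + 9/(-658))/3) = 1/(-¾ + √(7 + 9*(-1/658))/3) = 1/(-¾ + √(7 - 9/658)/3) = 1/(-¾ + √(4597/658)/3) = 1/(-¾ + (√3024826/658)/3) = 1/(-¾ + √3024826/1974)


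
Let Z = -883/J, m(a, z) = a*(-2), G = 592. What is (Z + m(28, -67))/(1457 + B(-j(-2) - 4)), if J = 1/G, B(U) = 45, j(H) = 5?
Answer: -261396/751 ≈ -348.06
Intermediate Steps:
m(a, z) = -2*a
J = 1/592 ≈ 0.0016892
Z = -522736 (Z = -883/1/592 = -883*592 = -522736)
(Z + m(28, -67))/(1457 + B(-j(-2) - 4)) = (-522736 - 2*28)/(1457 + 45) = (-522736 - 56)/1502 = -522792*1/1502 = -261396/751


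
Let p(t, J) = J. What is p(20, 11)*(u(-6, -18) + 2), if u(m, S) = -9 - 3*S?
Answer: 517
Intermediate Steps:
p(20, 11)*(u(-6, -18) + 2) = 11*((-9 - 3*(-18)) + 2) = 11*((-9 + 54) + 2) = 11*(45 + 2) = 11*47 = 517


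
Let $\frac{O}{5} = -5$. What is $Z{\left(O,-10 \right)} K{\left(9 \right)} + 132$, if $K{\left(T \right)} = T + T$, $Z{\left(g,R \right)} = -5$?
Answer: $42$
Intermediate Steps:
$O = -25$ ($O = 5 \left(-5\right) = -25$)
$K{\left(T \right)} = 2 T$
$Z{\left(O,-10 \right)} K{\left(9 \right)} + 132 = - 5 \cdot 2 \cdot 9 + 132 = \left(-5\right) 18 + 132 = -90 + 132 = 42$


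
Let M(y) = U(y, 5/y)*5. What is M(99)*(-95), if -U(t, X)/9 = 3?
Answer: 12825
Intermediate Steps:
U(t, X) = -27 (U(t, X) = -9*3 = -27)
M(y) = -135 (M(y) = -27*5 = -135)
M(99)*(-95) = -135*(-95) = 12825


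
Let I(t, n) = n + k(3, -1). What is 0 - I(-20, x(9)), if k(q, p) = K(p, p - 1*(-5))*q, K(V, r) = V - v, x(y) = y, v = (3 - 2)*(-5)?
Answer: -21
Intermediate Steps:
v = -5 (v = 1*(-5) = -5)
K(V, r) = 5 + V (K(V, r) = V - 1*(-5) = V + 5 = 5 + V)
k(q, p) = q*(5 + p) (k(q, p) = (5 + p)*q = q*(5 + p))
I(t, n) = 12 + n (I(t, n) = n + 3*(5 - 1) = n + 3*4 = n + 12 = 12 + n)
0 - I(-20, x(9)) = 0 - (12 + 9) = 0 - 1*21 = 0 - 21 = -21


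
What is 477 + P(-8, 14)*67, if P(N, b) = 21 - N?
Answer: 2420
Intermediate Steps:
477 + P(-8, 14)*67 = 477 + (21 - 1*(-8))*67 = 477 + (21 + 8)*67 = 477 + 29*67 = 477 + 1943 = 2420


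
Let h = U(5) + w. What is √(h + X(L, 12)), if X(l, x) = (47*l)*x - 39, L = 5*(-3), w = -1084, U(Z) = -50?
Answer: 13*I*√57 ≈ 98.148*I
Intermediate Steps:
h = -1134 (h = -50 - 1084 = -1134)
L = -15
X(l, x) = -39 + 47*l*x (X(l, x) = 47*l*x - 39 = -39 + 47*l*x)
√(h + X(L, 12)) = √(-1134 + (-39 + 47*(-15)*12)) = √(-1134 + (-39 - 8460)) = √(-1134 - 8499) = √(-9633) = 13*I*√57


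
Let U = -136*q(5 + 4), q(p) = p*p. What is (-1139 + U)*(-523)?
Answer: 6357065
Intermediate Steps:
q(p) = p²
U = -11016 (U = -136*(5 + 4)² = -136*9² = -136*81 = -11016)
(-1139 + U)*(-523) = (-1139 - 11016)*(-523) = -12155*(-523) = 6357065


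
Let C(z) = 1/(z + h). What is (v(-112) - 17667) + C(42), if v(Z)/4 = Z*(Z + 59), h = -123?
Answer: 492236/81 ≈ 6077.0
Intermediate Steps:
C(z) = 1/(-123 + z) (C(z) = 1/(z - 123) = 1/(-123 + z))
v(Z) = 4*Z*(59 + Z) (v(Z) = 4*(Z*(Z + 59)) = 4*(Z*(59 + Z)) = 4*Z*(59 + Z))
(v(-112) - 17667) + C(42) = (4*(-112)*(59 - 112) - 17667) + 1/(-123 + 42) = (4*(-112)*(-53) - 17667) + 1/(-81) = (23744 - 17667) - 1/81 = 6077 - 1/81 = 492236/81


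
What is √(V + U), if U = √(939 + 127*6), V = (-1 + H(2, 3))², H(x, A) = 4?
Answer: 3*√(1 + √21) ≈ 7.0882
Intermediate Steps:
V = 9 (V = (-1 + 4)² = 3² = 9)
U = 9*√21 (U = √(939 + 762) = √1701 = 9*√21 ≈ 41.243)
√(V + U) = √(9 + 9*√21)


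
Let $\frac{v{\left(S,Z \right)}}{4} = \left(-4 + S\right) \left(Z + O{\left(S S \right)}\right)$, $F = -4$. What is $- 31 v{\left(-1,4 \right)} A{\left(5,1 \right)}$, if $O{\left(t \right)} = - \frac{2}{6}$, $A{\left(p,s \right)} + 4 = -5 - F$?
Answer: $- \frac{34100}{3} \approx -11367.0$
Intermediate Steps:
$A{\left(p,s \right)} = -5$ ($A{\left(p,s \right)} = -4 - 1 = -5$)
$O{\left(t \right)} = - \frac{1}{3}$ ($O{\left(t \right)} = \left(-2\right) \frac{1}{6} = - \frac{1}{3}$)
$v{\left(S,Z \right)} = 4 \left(-4 + S\right) \left(- \frac{1}{3} + Z\right)$ ($v{\left(S,Z \right)} = 4 \left(-4 + S\right) \left(Z - \frac{1}{3}\right) = 4 \left(-4 + S\right) \left(- \frac{1}{3} + Z\right)$)
$- 31 v{\left(-1,4 \right)} A{\left(5,1 \right)} = - 31 \left(\frac{16}{3} - 64 - - \frac{4}{3} + 4 \left(-1\right) 4\right) \left(-5\right) = - 31 \left(\frac{16}{3} - 64 + \frac{4}{3} - 16\right) \left(-5\right) = \left(-31\right) \left(- \frac{220}{3}\right) \left(-5\right) = \frac{6820}{3} \left(-5\right) = - \frac{34100}{3}$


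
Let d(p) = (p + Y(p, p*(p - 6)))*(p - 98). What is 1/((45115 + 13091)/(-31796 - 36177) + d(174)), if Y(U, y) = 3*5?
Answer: 67973/976305966 ≈ 6.9623e-5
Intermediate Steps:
Y(U, y) = 15
d(p) = (-98 + p)*(15 + p) (d(p) = (p + 15)*(p - 98) = (15 + p)*(-98 + p) = (-98 + p)*(15 + p))
1/((45115 + 13091)/(-31796 - 36177) + d(174)) = 1/((45115 + 13091)/(-31796 - 36177) + (-1470 + 174² - 83*174)) = 1/(58206/(-67973) + (-1470 + 30276 - 14442)) = 1/(58206*(-1/67973) + 14364) = 1/(-58206/67973 + 14364) = 1/(976305966/67973) = 67973/976305966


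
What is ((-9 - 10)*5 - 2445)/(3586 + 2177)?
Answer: -2540/5763 ≈ -0.44074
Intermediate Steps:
((-9 - 10)*5 - 2445)/(3586 + 2177) = (-19*5 - 2445)/5763 = (-95 - 2445)*(1/5763) = -2540*1/5763 = -2540/5763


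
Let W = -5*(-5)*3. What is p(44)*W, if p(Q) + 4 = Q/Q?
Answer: -225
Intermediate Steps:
p(Q) = -3 (p(Q) = -4 + Q/Q = -4 + 1 = -3)
W = 75 (W = 25*3 = 75)
p(44)*W = -3*75 = -225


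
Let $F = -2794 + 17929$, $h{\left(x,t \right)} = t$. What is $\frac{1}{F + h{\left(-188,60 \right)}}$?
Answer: $\frac{1}{15195} \approx 6.5811 \cdot 10^{-5}$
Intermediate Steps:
$F = 15135$
$\frac{1}{F + h{\left(-188,60 \right)}} = \frac{1}{15135 + 60} = \frac{1}{15195}$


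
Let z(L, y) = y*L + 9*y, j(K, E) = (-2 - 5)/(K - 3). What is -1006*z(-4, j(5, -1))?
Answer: 17605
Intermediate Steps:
j(K, E) = -7/(-3 + K)
z(L, y) = 9*y + L*y (z(L, y) = L*y + 9*y = 9*y + L*y)
-1006*z(-4, j(5, -1)) = -1006*(-7/(-3 + 5))*(9 - 4) = -1006*(-7/2)*5 = -1006*(-7*½)*5 = -(-3521)*5 = -1006*(-35/2) = 17605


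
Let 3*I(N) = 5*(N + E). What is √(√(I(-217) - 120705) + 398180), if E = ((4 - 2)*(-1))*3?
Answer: √(3583620 + 3*I*√1089690)/3 ≈ 631.01 + 0.27571*I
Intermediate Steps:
E = -6 (E = (2*(-1))*3 = -2*3 = -6)
I(N) = -10 + 5*N/3 (I(N) = (5*(N - 6))/3 = (5*(-6 + N))/3 = (-30 + 5*N)/3 = -10 + 5*N/3)
√(√(I(-217) - 120705) + 398180) = √(√((-10 + (5/3)*(-217)) - 120705) + 398180) = √(√((-10 - 1085/3) - 120705) + 398180) = √(√(-1115/3 - 120705) + 398180) = √(√(-363230/3) + 398180) = √(I*√1089690/3 + 398180) = √(398180 + I*√1089690/3)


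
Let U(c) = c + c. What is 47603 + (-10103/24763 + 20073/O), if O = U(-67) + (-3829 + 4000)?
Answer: 44112038181/916231 ≈ 48145.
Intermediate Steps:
U(c) = 2*c
O = 37 (O = 2*(-67) + (-3829 + 4000) = -134 + 171 = 37)
47603 + (-10103/24763 + 20073/O) = 47603 + (-10103/24763 + 20073/37) = 47603 + 496693888/916231 = 44112038181/916231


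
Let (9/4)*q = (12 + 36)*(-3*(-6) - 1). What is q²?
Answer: 1183744/9 ≈ 1.3153e+5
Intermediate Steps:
q = 1088/3 (q = 4*((12 + 36)*(-3*(-6) - 1))/9 = 4*(48*(18 - 1))/9 = 4*(48*17)/9 = (4/9)*816 = 1088/3 ≈ 362.67)
q² = (1088/3)² = 1183744/9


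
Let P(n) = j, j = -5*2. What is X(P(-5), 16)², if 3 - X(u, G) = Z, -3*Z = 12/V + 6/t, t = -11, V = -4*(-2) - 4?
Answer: 1764/121 ≈ 14.579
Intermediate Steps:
j = -10
P(n) = -10
V = 4 (V = 8 - 4 = 4)
Z = -9/11 (Z = -(12/4 + 6/(-11))/3 = -(12*(¼) + 6*(-1/11))/3 = -(3 - 6/11)/3 = -⅓*27/11 = -9/11 ≈ -0.81818)
X(u, G) = 42/11 (X(u, G) = 3 - 1*(-9/11) = 3 + 9/11 = 42/11)
X(P(-5), 16)² = (42/11)² = 1764/121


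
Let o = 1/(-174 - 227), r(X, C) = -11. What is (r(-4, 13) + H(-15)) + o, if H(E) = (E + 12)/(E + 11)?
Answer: -16445/1604 ≈ -10.252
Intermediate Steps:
H(E) = (12 + E)/(11 + E)
o = -1/401 (o = 1/(-401) = -1/401 ≈ -0.0024938)
(r(-4, 13) + H(-15)) + o = (-11 + (12 - 15)/(11 - 15)) - 1/401 = (-11 - 3/(-4)) - 1/401 = (-11 - ¼*(-3)) - 1/401 = (-11 + ¾) - 1/401 = -41/4 - 1/401 = -16445/1604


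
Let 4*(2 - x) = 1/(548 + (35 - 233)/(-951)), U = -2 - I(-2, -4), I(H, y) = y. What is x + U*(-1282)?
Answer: -1780918253/695128 ≈ -2562.0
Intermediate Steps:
U = 2 (U = -2 - 1*(-4) = -2 + 4 = 2)
x = 1389939/695128 (x = 2 - 1/(4*(548 + (35 - 233)/(-951))) = 2 - 1/(4*(548 - 198*(-1/951))) = 2 - 1/(4*(548 + 66/317)) = 2 - 1/(4*173782/317) = 2 - ¼*317/173782 = 2 - 317/695128 = 1389939/695128 ≈ 1.9995)
x + U*(-1282) = 1389939/695128 + 2*(-1282) = 1389939/695128 - 2564 = -1780918253/695128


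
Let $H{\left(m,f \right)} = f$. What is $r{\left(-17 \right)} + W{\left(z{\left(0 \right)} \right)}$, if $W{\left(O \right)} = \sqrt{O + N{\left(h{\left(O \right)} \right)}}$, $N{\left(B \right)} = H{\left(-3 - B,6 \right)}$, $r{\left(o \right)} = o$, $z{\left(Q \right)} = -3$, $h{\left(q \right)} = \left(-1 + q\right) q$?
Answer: $-17 + \sqrt{3} \approx -15.268$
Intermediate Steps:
$h{\left(q \right)} = q \left(-1 + q\right)$
$N{\left(B \right)} = 6$
$W{\left(O \right)} = \sqrt{6 + O}$ ($W{\left(O \right)} = \sqrt{O + 6} = \sqrt{6 + O}$)
$r{\left(-17 \right)} + W{\left(z{\left(0 \right)} \right)} = -17 + \sqrt{6 - 3} = -17 + \sqrt{3}$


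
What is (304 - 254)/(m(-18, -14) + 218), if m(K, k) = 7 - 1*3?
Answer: 25/111 ≈ 0.22523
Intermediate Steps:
m(K, k) = 4 (m(K, k) = 7 - 3 = 4)
(304 - 254)/(m(-18, -14) + 218) = (304 - 254)/(4 + 218) = 50/222 = 50*(1/222) = 25/111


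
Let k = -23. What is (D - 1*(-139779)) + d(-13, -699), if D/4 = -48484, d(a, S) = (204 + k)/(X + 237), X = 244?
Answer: -26049336/481 ≈ -54157.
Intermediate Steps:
d(a, S) = 181/481 (d(a, S) = (204 - 23)/(244 + 237) = 181/481)
D = -193936 (D = 4*(-48484) = -193936)
(D - 1*(-139779)) + d(-13, -699) = (-193936 - 1*(-139779)) + 181/481 = (-193936 + 139779) + 181/481 = -54157 + 181/481 = -26049336/481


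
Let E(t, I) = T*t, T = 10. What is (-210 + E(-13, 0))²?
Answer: 115600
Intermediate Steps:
E(t, I) = 10*t
(-210 + E(-13, 0))² = (-210 + 10*(-13))² = (-210 - 130)² = (-340)² = 115600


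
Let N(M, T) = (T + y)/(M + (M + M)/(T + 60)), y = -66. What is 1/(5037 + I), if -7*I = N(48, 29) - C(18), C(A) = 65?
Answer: 30576/154298525 ≈ 0.00019816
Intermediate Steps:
N(M, T) = (-66 + T)/(M + 2*M/(60 + T)) (N(M, T) = (T - 66)/(M + (M + M)/(T + 60)) = (-66 + T)/(M + (2*M)/(60 + T)) = (-66 + T)/(M + 2*M/(60 + T)))
I = 287213/30576 (I = -((-3960 + 29² - 6*29)/(48*(62 + 29)) - 1*65)/7 = -((1/48)*(-3960 + 841 - 174)/91 - 65)/7 = -((1/48)*(1/91)*(-3293) - 65)/7 = -(-3293/4368 - 65)/7 = -⅐*(-287213/4368) = 287213/30576 ≈ 9.3934)
1/(5037 + I) = 1/(5037 + 287213/30576) = 1/(154298525/30576) = 30576/154298525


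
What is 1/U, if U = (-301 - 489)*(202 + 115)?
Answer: -1/250430 ≈ -3.9931e-6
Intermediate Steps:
U = -250430 (U = -790*317 = -250430)
1/U = 1/(-250430) = -1/250430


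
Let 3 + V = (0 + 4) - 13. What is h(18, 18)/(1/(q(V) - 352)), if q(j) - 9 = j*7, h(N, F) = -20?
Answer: 8540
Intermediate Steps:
V = -12 (V = -3 + ((0 + 4) - 13) = -3 + (4 - 13) = -3 - 9 = -12)
q(j) = 9 + 7*j (q(j) = 9 + j*7 = 9 + 7*j)
h(18, 18)/(1/(q(V) - 352)) = -(-6860 - 1680) = -20/(1/((9 - 84) - 352)) = -20/(1/(-75 - 352)) = -20/(1/(-427)) = -20/(-1/427) = -20*(-427) = 8540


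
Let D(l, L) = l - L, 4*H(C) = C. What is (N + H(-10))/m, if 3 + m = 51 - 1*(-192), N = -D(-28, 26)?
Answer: 103/480 ≈ 0.21458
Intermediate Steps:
H(C) = C/4
N = 54 (N = -(-28 - 1*26) = -(-28 - 26) = -1*(-54) = 54)
m = 240 (m = -3 + (51 - 1*(-192)) = -3 + (51 + 192) = -3 + 243 = 240)
(N + H(-10))/m = (54 + (1/4)*(-10))/240 = (54 - 5/2)/240 = (1/240)*(103/2) = 103/480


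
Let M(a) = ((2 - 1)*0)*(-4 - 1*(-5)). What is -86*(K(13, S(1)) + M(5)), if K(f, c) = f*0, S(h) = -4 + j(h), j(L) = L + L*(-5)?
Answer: 0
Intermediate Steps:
j(L) = -4*L (j(L) = L - 5*L = -4*L)
S(h) = -4 - 4*h
M(a) = 0 (M(a) = (1*0)*(-4 + 5) = 0*1 = 0)
K(f, c) = 0
-86*(K(13, S(1)) + M(5)) = -86*(0 + 0) = -86*0 = 0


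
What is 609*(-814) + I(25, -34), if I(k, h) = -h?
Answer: -495692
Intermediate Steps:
609*(-814) + I(25, -34) = 609*(-814) - 1*(-34) = -495726 + 34 = -495692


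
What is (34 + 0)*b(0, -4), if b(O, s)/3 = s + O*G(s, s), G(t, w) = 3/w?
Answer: -408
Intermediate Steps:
b(O, s) = 3*s + 9*O/s (b(O, s) = 3*(s + O*(3/s)) = 3*(s + 3*O/s) = 3*s + 9*O/s)
(34 + 0)*b(0, -4) = (34 + 0)*(3*(-4) + 9*0/(-4)) = 34*(-12 + 9*0*(-¼)) = 34*(-12 + 0) = 34*(-12) = -408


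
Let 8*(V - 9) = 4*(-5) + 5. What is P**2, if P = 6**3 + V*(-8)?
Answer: 25281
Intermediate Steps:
V = 57/8 (V = 9 + (4*(-5) + 5)/8 = 9 + (-20 + 5)/8 = 9 + (1/8)*(-15) = 9 - 15/8 = 57/8 ≈ 7.1250)
P = 159 (P = 6**3 + (57/8)*(-8) = 216 - 57 = 159)
P**2 = 159**2 = 25281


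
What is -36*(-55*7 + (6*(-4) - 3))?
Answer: 14832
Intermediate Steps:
-36*(-55*7 + (6*(-4) - 3)) = -36*(-385 + (-24 - 3)) = -36*(-385 - 27) = -36*(-412) = 14832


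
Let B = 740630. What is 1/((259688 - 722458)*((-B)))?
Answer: 1/342741345100 ≈ 2.9177e-12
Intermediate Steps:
1/((259688 - 722458)*((-B))) = 1/((259688 - 722458)*((-1*740630))) = 1/(-462770*(-740630)) = -1/462770*(-1/740630) = 1/342741345100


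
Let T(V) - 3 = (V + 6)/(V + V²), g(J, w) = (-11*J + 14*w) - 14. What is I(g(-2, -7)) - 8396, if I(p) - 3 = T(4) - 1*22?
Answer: -16823/2 ≈ -8411.5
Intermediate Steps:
g(J, w) = -14 - 11*J + 14*w
T(V) = 3 + (6 + V)/(V + V²) (T(V) = 3 + (V + 6)/(V + V²) = 3 + (6 + V)/(V + V²))
I(p) = -31/2 (I(p) = 3 + ((6 + 3*4² + 4*4)/(4*(1 + 4)) - 1*22) = 3 + ((¼)*(6 + 3*16 + 16)/5 - 22) = 3 + ((¼)*(⅕)*(6 + 48 + 16) - 22) = 3 + ((¼)*(⅕)*70 - 22) = 3 + (7/2 - 22) = 3 - 37/2 = -31/2)
I(g(-2, -7)) - 8396 = -31/2 - 8396 = -16823/2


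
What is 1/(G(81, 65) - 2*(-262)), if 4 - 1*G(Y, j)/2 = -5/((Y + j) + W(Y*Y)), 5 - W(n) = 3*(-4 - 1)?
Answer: 83/44161 ≈ 0.0018795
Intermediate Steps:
W(n) = 20 (W(n) = 5 - 3*(-4 - 1) = 5 - 3*(-5) = 5 - 1*(-15) = 5 + 15 = 20)
G(Y, j) = 8 + 10/(20 + Y + j) (G(Y, j) = 8 - (-10)/((Y + j) + 20) = 8 - (-10)/(20 + Y + j) = 8 + 10/(20 + Y + j))
1/(G(81, 65) - 2*(-262)) = 1/(2*(85 + 4*81 + 4*65)/(20 + 81 + 65) - 2*(-262)) = 1/(2*(85 + 324 + 260)/166 + 524) = 1/(2*(1/166)*669 + 524) = 1/(669/83 + 524) = 1/(44161/83) = 83/44161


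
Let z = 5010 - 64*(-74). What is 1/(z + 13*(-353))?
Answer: 1/5157 ≈ 0.00019391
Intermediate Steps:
z = 9746 (z = 5010 - 1*(-4736) = 5010 + 4736 = 9746)
1/(z + 13*(-353)) = 1/(9746 + 13*(-353)) = 1/(9746 - 4589) = 1/5157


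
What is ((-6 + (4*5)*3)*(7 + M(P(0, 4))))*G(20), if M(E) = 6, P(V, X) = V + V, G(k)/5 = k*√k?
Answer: 140400*√5 ≈ 3.1394e+5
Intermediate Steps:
G(k) = 5*k^(3/2) (G(k) = 5*(k*√k) = 5*k^(3/2))
P(V, X) = 2*V
((-6 + (4*5)*3)*(7 + M(P(0, 4))))*G(20) = ((-6 + (4*5)*3)*(7 + 6))*(5*20^(3/2)) = ((-6 + 20*3)*13)*(5*(40*√5)) = ((-6 + 60)*13)*(200*√5) = (54*13)*(200*√5) = 702*(200*√5) = 140400*√5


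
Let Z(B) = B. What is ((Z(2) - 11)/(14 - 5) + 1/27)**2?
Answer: 676/729 ≈ 0.92730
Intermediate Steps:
((Z(2) - 11)/(14 - 5) + 1/27)**2 = ((2 - 11)/(14 - 5) + 1/27)**2 = (-9/9 + 1/27)**2 = (-9*1/9 + 1/27)**2 = (-1 + 1/27)**2 = (-26/27)**2 = 676/729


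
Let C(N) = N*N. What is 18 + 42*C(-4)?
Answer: 690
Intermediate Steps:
C(N) = N²
18 + 42*C(-4) = 18 + 42*(-4)² = 18 + 42*16 = 18 + 672 = 690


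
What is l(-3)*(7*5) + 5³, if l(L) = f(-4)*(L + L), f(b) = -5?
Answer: 1175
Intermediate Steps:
l(L) = -10*L (l(L) = -5*(L + L) = -10*L)
l(-3)*(7*5) + 5³ = (-10*(-3))*(7*5) + 5³ = 30*35 + 125 = 1050 + 125 = 1175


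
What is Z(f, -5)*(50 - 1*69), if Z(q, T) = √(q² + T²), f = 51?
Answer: -19*√2626 ≈ -973.65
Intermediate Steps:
Z(q, T) = √(T² + q²)
Z(f, -5)*(50 - 1*69) = √((-5)² + 51²)*(50 - 1*69) = √(25 + 2601)*(50 - 69) = √2626*(-19) = -19*√2626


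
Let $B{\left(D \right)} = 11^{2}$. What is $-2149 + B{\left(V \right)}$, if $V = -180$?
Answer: $-2028$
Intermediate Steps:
$B{\left(D \right)} = 121$
$-2149 + B{\left(V \right)} = -2149 + 121 = -2028$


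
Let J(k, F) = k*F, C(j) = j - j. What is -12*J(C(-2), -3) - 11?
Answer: -11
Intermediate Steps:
C(j) = 0
J(k, F) = F*k
-12*J(C(-2), -3) - 11 = -(-36)*0 - 11 = -12*0 - 11 = 0 - 11 = -11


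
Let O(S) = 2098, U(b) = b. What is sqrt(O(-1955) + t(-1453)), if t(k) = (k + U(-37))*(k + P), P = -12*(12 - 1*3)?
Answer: 2*sqrt(581997) ≈ 1525.8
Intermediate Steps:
P = -108 (P = -12*(12 - 3) = -12*9 = -108)
t(k) = (-108 + k)*(-37 + k) (t(k) = (k - 37)*(k - 108) = (-37 + k)*(-108 + k) = (-108 + k)*(-37 + k))
sqrt(O(-1955) + t(-1453)) = sqrt(2098 + (3996 + (-1453)**2 - 145*(-1453))) = sqrt(2098 + (3996 + 2111209 + 210685)) = sqrt(2098 + 2325890) = sqrt(2327988) = 2*sqrt(581997)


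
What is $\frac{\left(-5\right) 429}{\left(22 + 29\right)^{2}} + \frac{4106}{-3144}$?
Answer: $- \frac{322659}{151436} \approx -2.1307$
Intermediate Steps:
$\frac{\left(-5\right) 429}{\left(22 + 29\right)^{2}} + \frac{4106}{-3144} = - \frac{2145}{51^{2}} + 4106 \left(- \frac{1}{3144}\right) = - \frac{2145}{2601} - \frac{2053}{1572} = \left(-2145\right) \frac{1}{2601} - \frac{2053}{1572} = - \frac{715}{867} - \frac{2053}{1572} = - \frac{322659}{151436}$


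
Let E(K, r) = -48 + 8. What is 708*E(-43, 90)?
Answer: -28320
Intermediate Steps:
E(K, r) = -40
708*E(-43, 90) = 708*(-40) = -28320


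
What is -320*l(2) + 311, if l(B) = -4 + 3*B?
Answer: -329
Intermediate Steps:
-320*l(2) + 311 = -320*(-4 + 3*2) + 311 = -320*(-4 + 6) + 311 = -320*2 + 311 = -640 + 311 = -329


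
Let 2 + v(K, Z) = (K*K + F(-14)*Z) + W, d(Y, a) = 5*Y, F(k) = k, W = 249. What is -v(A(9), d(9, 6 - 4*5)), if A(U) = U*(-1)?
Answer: 302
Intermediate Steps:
A(U) = -U
v(K, Z) = 247 + K² - 14*Z (v(K, Z) = -2 + ((K*K - 14*Z) + 249) = -2 + ((K² - 14*Z) + 249) = -2 + (249 + K² - 14*Z) = 247 + K² - 14*Z)
-v(A(9), d(9, 6 - 4*5)) = -(247 + (-1*9)² - 70*9) = -(247 + (-9)² - 14*45) = -(247 + 81 - 630) = -1*(-302) = 302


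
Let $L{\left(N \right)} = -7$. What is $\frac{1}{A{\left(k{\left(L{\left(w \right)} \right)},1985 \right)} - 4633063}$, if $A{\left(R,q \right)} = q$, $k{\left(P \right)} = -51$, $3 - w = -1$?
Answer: $- \frac{1}{4631078} \approx -2.1593 \cdot 10^{-7}$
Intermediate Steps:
$w = 4$ ($w = 3 - -1 = 3 + 1 = 4$)
$\frac{1}{A{\left(k{\left(L{\left(w \right)} \right)},1985 \right)} - 4633063} = \frac{1}{1985 - 4633063} = \frac{1}{-4631078} = - \frac{1}{4631078}$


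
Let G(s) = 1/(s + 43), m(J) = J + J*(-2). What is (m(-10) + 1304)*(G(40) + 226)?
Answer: 24649326/83 ≈ 2.9698e+5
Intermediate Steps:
m(J) = -J (m(J) = J - 2*J = -J)
G(s) = 1/(43 + s)
(m(-10) + 1304)*(G(40) + 226) = (-1*(-10) + 1304)*(1/(43 + 40) + 226) = (10 + 1304)*(1/83 + 226) = 1314*(1/83 + 226) = 1314*(18759/83) = 24649326/83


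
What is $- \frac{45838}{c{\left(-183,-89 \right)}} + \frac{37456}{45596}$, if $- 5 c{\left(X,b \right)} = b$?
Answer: $- \frac{2611703414}{1014511} \approx -2574.3$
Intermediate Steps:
$c{\left(X,b \right)} = - \frac{b}{5}$
$- \frac{45838}{c{\left(-183,-89 \right)}} + \frac{37456}{45596} = - \frac{45838}{\left(- \frac{1}{5}\right) \left(-89\right)} + \frac{37456}{45596} = - \frac{45838}{\frac{89}{5}} + 37456 \cdot \frac{1}{45596} = \left(-45838\right) \frac{5}{89} + \frac{9364}{11399} = - \frac{229190}{89} + \frac{9364}{11399} = - \frac{2611703414}{1014511}$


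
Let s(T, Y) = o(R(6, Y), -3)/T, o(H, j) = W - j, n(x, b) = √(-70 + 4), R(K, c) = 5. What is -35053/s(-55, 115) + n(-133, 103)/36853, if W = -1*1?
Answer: 1927915/2 + I*√66/36853 ≈ 9.6396e+5 + 0.00022044*I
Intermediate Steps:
W = -1
n(x, b) = I*√66 (n(x, b) = √(-66) = I*√66)
o(H, j) = -1 - j
s(T, Y) = 2/T (s(T, Y) = (-1 - 1*(-3))/T = (-1 + 3)/T = 2/T)
-35053/s(-55, 115) + n(-133, 103)/36853 = -35053/(2/(-55)) + (I*√66)/36853 = -35053/(2*(-1/55)) + (I*√66)*(1/36853) = -35053/(-2/55) + I*√66/36853 = -35053*(-55/2) + I*√66/36853 = 1927915/2 + I*√66/36853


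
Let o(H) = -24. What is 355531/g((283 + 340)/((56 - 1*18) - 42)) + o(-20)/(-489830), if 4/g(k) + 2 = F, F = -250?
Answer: -5485717116483/244915 ≈ -2.2398e+7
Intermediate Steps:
g(k) = -1/63 (g(k) = 4/(-2 - 250) = 4/(-252) = 4*(-1/252) = -1/63)
355531/g((283 + 340)/((56 - 1*18) - 42)) + o(-20)/(-489830) = 355531/(-1/63) - 24/(-489830) = 355531*(-63) - 24*(-1/489830) = -22398453 + 12/244915 = -5485717116483/244915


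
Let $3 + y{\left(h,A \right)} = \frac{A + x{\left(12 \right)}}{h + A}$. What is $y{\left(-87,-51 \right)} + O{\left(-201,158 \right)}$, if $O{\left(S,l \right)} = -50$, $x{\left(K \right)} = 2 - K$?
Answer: $- \frac{7253}{138} \approx -52.558$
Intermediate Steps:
$y{\left(h,A \right)} = -3 + \frac{-10 + A}{A + h}$ ($y{\left(h,A \right)} = -3 + \frac{A + \left(2 - 12\right)}{h + A} = -3 + \frac{A + \left(2 - 12\right)}{A + h} = -3 + \frac{A - 10}{A + h} = -3 + \frac{-10 + A}{A + h}$)
$y{\left(-87,-51 \right)} + O{\left(-201,158 \right)} = \frac{-10 - -261 - -102}{-51 - 87} - 50 = \frac{-10 + 261 + 102}{-138} - 50 = \left(- \frac{1}{138}\right) 353 - 50 = - \frac{353}{138} - 50 = - \frac{7253}{138}$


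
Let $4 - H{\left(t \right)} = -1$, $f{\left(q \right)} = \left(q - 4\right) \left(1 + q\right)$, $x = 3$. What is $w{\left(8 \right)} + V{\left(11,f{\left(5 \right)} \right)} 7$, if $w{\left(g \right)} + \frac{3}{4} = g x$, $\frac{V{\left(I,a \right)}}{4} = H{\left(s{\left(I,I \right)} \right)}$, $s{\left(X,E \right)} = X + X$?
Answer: $\frac{653}{4} \approx 163.25$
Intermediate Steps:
$s{\left(X,E \right)} = 2 X$
$f{\left(q \right)} = \left(1 + q\right) \left(-4 + q\right)$ ($f{\left(q \right)} = \left(-4 + q\right) \left(1 + q\right) = \left(1 + q\right) \left(-4 + q\right)$)
$H{\left(t \right)} = 5$ ($H{\left(t \right)} = 4 - -1 = 4 + 1 = 5$)
$V{\left(I,a \right)} = 20$ ($V{\left(I,a \right)} = 4 \cdot 5 = 20$)
$w{\left(g \right)} = - \frac{3}{4} + 3 g$ ($w{\left(g \right)} = - \frac{3}{4} + g 3 = - \frac{3}{4} + 3 g$)
$w{\left(8 \right)} + V{\left(11,f{\left(5 \right)} \right)} 7 = \left(- \frac{3}{4} + 3 \cdot 8\right) + 20 \cdot 7 = \left(- \frac{3}{4} + 24\right) + 140 = \frac{93}{4} + 140 = \frac{653}{4}$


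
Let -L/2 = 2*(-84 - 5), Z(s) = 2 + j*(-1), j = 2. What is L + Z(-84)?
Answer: 356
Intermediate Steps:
Z(s) = 0 (Z(s) = 2 + 2*(-1) = 2 - 2 = 0)
L = 356 (L = -4*(-84 - 5) = -4*(-89) = -2*(-178) = 356)
L + Z(-84) = 356 + 0 = 356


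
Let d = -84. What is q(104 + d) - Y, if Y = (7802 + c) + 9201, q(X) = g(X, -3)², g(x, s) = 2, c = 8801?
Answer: -25800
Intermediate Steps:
q(X) = 4 (q(X) = 2² = 4)
Y = 25804 (Y = (7802 + 8801) + 9201 = 16603 + 9201 = 25804)
q(104 + d) - Y = 4 - 1*25804 = 4 - 25804 = -25800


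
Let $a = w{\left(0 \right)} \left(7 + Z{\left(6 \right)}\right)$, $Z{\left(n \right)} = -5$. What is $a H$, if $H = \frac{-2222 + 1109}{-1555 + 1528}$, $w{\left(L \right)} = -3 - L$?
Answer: $- \frac{742}{3} \approx -247.33$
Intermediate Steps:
$H = \frac{371}{9}$ ($H = - \frac{1113}{-27} = \left(-1113\right) \left(- \frac{1}{27}\right) = \frac{371}{9} \approx 41.222$)
$a = -6$ ($a = \left(-3 - 0\right) \left(7 - 5\right) = \left(-3 + 0\right) 2 = \left(-3\right) 2 = -6$)
$a H = \left(-6\right) \frac{371}{9} = - \frac{742}{3}$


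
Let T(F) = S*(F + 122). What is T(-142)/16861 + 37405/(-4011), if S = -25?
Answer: -628680205/67629471 ≈ -9.2959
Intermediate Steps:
T(F) = -3050 - 25*F (T(F) = -25*(F + 122) = -25*(122 + F) = -3050 - 25*F)
T(-142)/16861 + 37405/(-4011) = (-3050 - 25*(-142))/16861 + 37405/(-4011) = (-3050 + 3550)*(1/16861) + 37405*(-1/4011) = 500*(1/16861) - 37405/4011 = 500/16861 - 37405/4011 = -628680205/67629471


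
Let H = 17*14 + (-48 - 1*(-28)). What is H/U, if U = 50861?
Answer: 218/50861 ≈ 0.0042862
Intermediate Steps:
H = 218 (H = 238 + (-48 + 28) = 238 - 20 = 218)
H/U = 218/50861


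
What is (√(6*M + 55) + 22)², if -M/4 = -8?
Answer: (22 + √247)² ≈ 1422.5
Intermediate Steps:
M = 32 (M = -4*(-8) = 32)
(√(6*M + 55) + 22)² = (√(6*32 + 55) + 22)² = (√(192 + 55) + 22)² = (√247 + 22)² = (22 + √247)²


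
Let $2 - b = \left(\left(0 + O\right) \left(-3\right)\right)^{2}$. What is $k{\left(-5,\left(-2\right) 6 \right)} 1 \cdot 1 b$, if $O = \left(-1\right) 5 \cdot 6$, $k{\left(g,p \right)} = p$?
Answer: $97176$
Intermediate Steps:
$O = -30$ ($O = \left(-5\right) 6 = -30$)
$b = -8098$ ($b = 2 - \left(\left(0 - 30\right) \left(-3\right)\right)^{2} = 2 - \left(\left(-30\right) \left(-3\right)\right)^{2} = 2 - 90^{2} = 2 - 8100 = -8098$)
$k{\left(-5,\left(-2\right) 6 \right)} 1 \cdot 1 b = \left(-2\right) 6 \cdot 1 \cdot 1 \left(-8098\right) = \left(-12\right) 1 \cdot 1 \left(-8098\right) = \left(-12\right) 1 \left(-8098\right) = \left(-12\right) \left(-8098\right) = 97176$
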